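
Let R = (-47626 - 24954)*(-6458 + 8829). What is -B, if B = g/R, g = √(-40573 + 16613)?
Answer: I*√5990/86043590 ≈ 8.9949e-7*I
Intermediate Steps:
R = -172087180 (R = -72580*2371 = -172087180)
g = 2*I*√5990 (g = √(-23960) = 2*I*√5990 ≈ 154.79*I)
B = -I*√5990/86043590 (B = (2*I*√5990)/(-172087180) = (2*I*√5990)*(-1/172087180) = -I*√5990/86043590 ≈ -8.9949e-7*I)
-B = -(-1)*I*√5990/86043590 = I*√5990/86043590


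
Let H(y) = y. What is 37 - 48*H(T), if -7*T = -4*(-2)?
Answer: 643/7 ≈ 91.857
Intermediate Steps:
T = -8/7 (T = -(-4)*(-2)/7 = -⅐*8 = -8/7 ≈ -1.1429)
37 - 48*H(T) = 37 - 48*(-8/7) = 37 + 384/7 = 643/7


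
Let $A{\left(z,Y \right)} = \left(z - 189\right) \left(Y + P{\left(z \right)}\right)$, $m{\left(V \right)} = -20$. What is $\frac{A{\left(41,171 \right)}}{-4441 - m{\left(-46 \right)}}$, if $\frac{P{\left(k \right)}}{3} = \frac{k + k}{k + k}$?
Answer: $\frac{25752}{4421} \approx 5.8249$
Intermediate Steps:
$P{\left(k \right)} = 3$ ($P{\left(k \right)} = 3 \frac{k + k}{k + k} = 3 \frac{2 k}{2 k} = 3 \cdot 2 k \frac{1}{2 k} = 3 \cdot 1 = 3$)
$A{\left(z,Y \right)} = \left(-189 + z\right) \left(3 + Y\right)$ ($A{\left(z,Y \right)} = \left(z - 189\right) \left(Y + 3\right) = \left(-189 + z\right) \left(3 + Y\right)$)
$\frac{A{\left(41,171 \right)}}{-4441 - m{\left(-46 \right)}} = \frac{-567 - 32319 + 3 \cdot 41 + 171 \cdot 41}{-4441 - -20} = \frac{-567 - 32319 + 123 + 7011}{-4441 + 20} = - \frac{25752}{-4421} = \left(-25752\right) \left(- \frac{1}{4421}\right) = \frac{25752}{4421}$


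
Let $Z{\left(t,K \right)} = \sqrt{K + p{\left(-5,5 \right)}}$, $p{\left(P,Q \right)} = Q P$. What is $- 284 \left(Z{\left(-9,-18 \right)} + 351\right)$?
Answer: $-99684 - 284 i \sqrt{43} \approx -99684.0 - 1862.3 i$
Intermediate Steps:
$p{\left(P,Q \right)} = P Q$
$Z{\left(t,K \right)} = \sqrt{-25 + K}$ ($Z{\left(t,K \right)} = \sqrt{K - 25} = \sqrt{-25 + K}$)
$- 284 \left(Z{\left(-9,-18 \right)} + 351\right) = - 284 \left(\sqrt{-25 - 18} + 351\right) = - 284 \left(\sqrt{-43} + 351\right) = - 284 \left(i \sqrt{43} + 351\right) = - 284 \left(351 + i \sqrt{43}\right) = -99684 - 284 i \sqrt{43}$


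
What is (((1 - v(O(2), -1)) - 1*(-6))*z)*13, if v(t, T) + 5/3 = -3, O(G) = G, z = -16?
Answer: -7280/3 ≈ -2426.7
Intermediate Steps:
v(t, T) = -14/3 (v(t, T) = -5/3 - 3 = -14/3)
(((1 - v(O(2), -1)) - 1*(-6))*z)*13 = (((1 - 1*(-14/3)) - 1*(-6))*(-16))*13 = (((1 + 14/3) + 6)*(-16))*13 = ((17/3 + 6)*(-16))*13 = ((35/3)*(-16))*13 = -560/3*13 = -7280/3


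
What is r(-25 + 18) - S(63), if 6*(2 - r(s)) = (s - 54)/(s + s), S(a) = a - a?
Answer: 107/84 ≈ 1.2738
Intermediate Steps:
S(a) = 0
r(s) = 2 - (-54 + s)/(12*s) (r(s) = 2 - (s - 54)/(6*(s + s)) = 2 - (-54 + s)/(6*(2*s)) = 2 - (-54 + s)*1/(2*s)/6 = 2 - (-54 + s)/(12*s))
r(-25 + 18) - S(63) = (54 + 23*(-25 + 18))/(12*(-25 + 18)) - 1*0 = (1/12)*(54 + 23*(-7))/(-7) + 0 = (1/12)*(-⅐)*(54 - 161) + 0 = (1/12)*(-⅐)*(-107) + 0 = 107/84 + 0 = 107/84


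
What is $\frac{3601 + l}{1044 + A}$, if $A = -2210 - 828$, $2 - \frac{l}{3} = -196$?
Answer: $- \frac{4195}{1994} \approx -2.1038$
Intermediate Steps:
$l = 594$ ($l = 6 - -588 = 6 + 588 = 594$)
$A = -3038$
$\frac{3601 + l}{1044 + A} = \frac{3601 + 594}{1044 - 3038} = \frac{4195}{-1994} = 4195 \left(- \frac{1}{1994}\right) = - \frac{4195}{1994}$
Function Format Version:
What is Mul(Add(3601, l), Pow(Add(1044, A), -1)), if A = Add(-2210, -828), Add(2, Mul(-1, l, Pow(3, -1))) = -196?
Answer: Rational(-4195, 1994) ≈ -2.1038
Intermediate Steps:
l = 594 (l = Add(6, Mul(-3, -196)) = Add(6, 588) = 594)
A = -3038
Mul(Add(3601, l), Pow(Add(1044, A), -1)) = Mul(Add(3601, 594), Pow(Add(1044, -3038), -1)) = Mul(4195, Pow(-1994, -1)) = Mul(4195, Rational(-1, 1994)) = Rational(-4195, 1994)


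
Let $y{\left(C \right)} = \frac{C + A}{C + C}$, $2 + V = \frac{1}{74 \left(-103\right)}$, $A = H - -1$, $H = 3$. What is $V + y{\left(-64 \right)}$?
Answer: $- \frac{186755}{121952} \approx -1.5314$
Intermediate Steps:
$A = 4$ ($A = 3 - -1 = 3 + 1 = 4$)
$V = - \frac{15245}{7622}$ ($V = -2 + \frac{1}{74 \left(-103\right)} = -2 + \frac{1}{-7622} = -2 - \frac{1}{7622} = - \frac{15245}{7622} \approx -2.0001$)
$y{\left(C \right)} = \frac{4 + C}{2 C}$ ($y{\left(C \right)} = \frac{C + 4}{C + C} = \frac{4 + C}{2 C}$)
$V + y{\left(-64 \right)} = - \frac{15245}{7622} + \frac{4 - 64}{2 \left(-64\right)} = - \frac{15245}{7622} + \frac{1}{2} \left(- \frac{1}{64}\right) \left(-60\right) = - \frac{15245}{7622} + \frac{15}{32} = - \frac{186755}{121952}$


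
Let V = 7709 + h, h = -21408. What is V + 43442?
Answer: 29743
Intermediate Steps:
V = -13699 (V = 7709 - 21408 = -13699)
V + 43442 = -13699 + 43442 = 29743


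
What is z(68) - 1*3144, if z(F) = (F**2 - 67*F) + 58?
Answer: -3018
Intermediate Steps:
z(F) = 58 + F**2 - 67*F
z(68) - 1*3144 = (58 + 68**2 - 67*68) - 1*3144 = (58 + 4624 - 4556) - 3144 = 126 - 3144 = -3018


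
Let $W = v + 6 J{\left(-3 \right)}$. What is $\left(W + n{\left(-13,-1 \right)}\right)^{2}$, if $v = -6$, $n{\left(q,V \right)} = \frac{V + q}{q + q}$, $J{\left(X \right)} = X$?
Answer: $\frac{93025}{169} \approx 550.44$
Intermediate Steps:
$n{\left(q,V \right)} = \frac{V + q}{2 q}$
$W = -24$ ($W = -6 + 6 \left(-3\right) = -6 - 18 = -24$)
$\left(W + n{\left(-13,-1 \right)}\right)^{2} = \left(-24 + \frac{-1 - 13}{2 \left(-13\right)}\right)^{2} = \left(-24 + \frac{1}{2} \left(- \frac{1}{13}\right) \left(-14\right)\right)^{2} = \left(-24 + \frac{7}{13}\right)^{2} = \left(- \frac{305}{13}\right)^{2} = \frac{93025}{169}$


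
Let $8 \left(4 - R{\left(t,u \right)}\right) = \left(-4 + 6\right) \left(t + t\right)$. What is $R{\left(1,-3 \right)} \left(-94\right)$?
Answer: $-329$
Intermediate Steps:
$R{\left(t,u \right)} = 4 - \frac{t}{2}$ ($R{\left(t,u \right)} = 4 - \frac{\left(-4 + 6\right) \left(t + t\right)}{8} = 4 - \frac{2 \cdot 2 t}{8} = 4 - \frac{4 t}{8} = 4 - \frac{t}{2}$)
$R{\left(1,-3 \right)} \left(-94\right) = \left(4 - \frac{1}{2}\right) \left(-94\right) = \frac{7}{2} \left(-94\right) = -329$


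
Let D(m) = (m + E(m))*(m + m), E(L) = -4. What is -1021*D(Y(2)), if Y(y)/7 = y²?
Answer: -1372224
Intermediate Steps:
Y(y) = 7*y²
D(m) = 2*m*(-4 + m) (D(m) = (m - 4)*(m + m) = (-4 + m)*(2*m) = 2*m*(-4 + m))
-1021*D(Y(2)) = -2042*7*2²*(-4 + 7*2²) = -2042*7*4*(-4 + 7*4) = -2042*28*(-4 + 28) = -2042*28*24 = -1021*1344 = -1372224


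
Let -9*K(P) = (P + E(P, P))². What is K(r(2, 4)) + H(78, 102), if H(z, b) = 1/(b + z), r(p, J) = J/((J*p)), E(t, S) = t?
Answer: -19/180 ≈ -0.10556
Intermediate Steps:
r(p, J) = 1/p (r(p, J) = J*(1/(J*p)) = 1/p)
K(P) = -4*P²/9 (K(P) = -(P + P)²/9 = -4*P²/9)
K(r(2, 4)) + H(78, 102) = -4*(1/2)²/9 + 1/(102 + 78) = -4*(½)²/9 + 1/180 = -4/9*¼ + 1/180 = -⅑ + 1/180 = -19/180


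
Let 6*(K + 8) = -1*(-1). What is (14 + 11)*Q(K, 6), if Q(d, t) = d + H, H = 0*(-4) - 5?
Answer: -1925/6 ≈ -320.83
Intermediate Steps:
K = -47/6 (K = -8 + (-1*(-1))/6 = -8 + (⅙)*1 = -8 + ⅙ = -47/6 ≈ -7.8333)
H = -5 (H = 0 - 5 = -5)
Q(d, t) = -5 + d (Q(d, t) = d - 5 = -5 + d)
(14 + 11)*Q(K, 6) = (14 + 11)*(-5 - 47/6) = 25*(-77/6) = -1925/6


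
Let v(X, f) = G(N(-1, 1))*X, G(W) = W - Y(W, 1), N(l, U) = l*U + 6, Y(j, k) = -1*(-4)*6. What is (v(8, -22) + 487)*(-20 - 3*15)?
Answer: -21775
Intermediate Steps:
Y(j, k) = 24 (Y(j, k) = 4*6 = 24)
N(l, U) = 6 + U*l (N(l, U) = U*l + 6 = 6 + U*l)
G(W) = -24 + W (G(W) = W - 1*24 = W - 24 = -24 + W)
v(X, f) = -19*X (v(X, f) = (-24 + (6 + 1*(-1)))*X = (-24 + (6 - 1))*X = (-24 + 5)*X = -19*X)
(v(8, -22) + 487)*(-20 - 3*15) = (-19*8 + 487)*(-20 - 3*15) = (-152 + 487)*(-20 - 45) = 335*(-65) = -21775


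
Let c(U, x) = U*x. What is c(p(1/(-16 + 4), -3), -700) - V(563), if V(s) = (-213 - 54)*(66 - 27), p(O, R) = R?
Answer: 12513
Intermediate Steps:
V(s) = -10413 (V(s) = -267*39 = -10413)
c(p(1/(-16 + 4), -3), -700) - V(563) = -3*(-700) - 1*(-10413) = 2100 + 10413 = 12513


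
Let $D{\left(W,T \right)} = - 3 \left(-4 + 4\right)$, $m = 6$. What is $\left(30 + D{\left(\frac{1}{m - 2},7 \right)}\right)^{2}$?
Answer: $900$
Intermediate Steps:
$D{\left(W,T \right)} = 0$ ($D{\left(W,T \right)} = \left(-3\right) 0 = 0$)
$\left(30 + D{\left(\frac{1}{m - 2},7 \right)}\right)^{2} = \left(30 + 0\right)^{2} = 30^{2} = 900$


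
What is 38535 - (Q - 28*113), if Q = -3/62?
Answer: 2585341/62 ≈ 41699.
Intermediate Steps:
Q = -3/62 (Q = -3*1/62 = -3/62 ≈ -0.048387)
38535 - (Q - 28*113) = 38535 - (-3/62 - 28*113) = 38535 - (-3/62 - 3164) = 38535 - 1*(-196171/62) = 38535 + 196171/62 = 2585341/62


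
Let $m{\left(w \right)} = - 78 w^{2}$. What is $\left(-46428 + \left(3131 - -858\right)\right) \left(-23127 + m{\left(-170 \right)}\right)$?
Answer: $96647480553$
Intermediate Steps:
$\left(-46428 + \left(3131 - -858\right)\right) \left(-23127 + m{\left(-170 \right)}\right) = \left(-46428 + \left(3131 - -858\right)\right) \left(-23127 - 78 \left(-170\right)^{2}\right) = \left(-46428 + \left(3131 + 858\right)\right) \left(-23127 - 2254200\right) = \left(-46428 + 3989\right) \left(-23127 - 2254200\right) = \left(-42439\right) \left(-2277327\right) = 96647480553$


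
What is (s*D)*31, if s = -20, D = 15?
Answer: -9300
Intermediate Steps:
(s*D)*31 = -20*15*31 = -300*31 = -9300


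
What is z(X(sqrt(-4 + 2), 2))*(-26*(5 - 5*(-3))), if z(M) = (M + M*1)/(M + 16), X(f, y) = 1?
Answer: -1040/17 ≈ -61.176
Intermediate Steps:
z(M) = 2*M/(16 + M) (z(M) = (M + M)/(16 + M) = (2*M)/(16 + M) = 2*M/(16 + M))
z(X(sqrt(-4 + 2), 2))*(-26*(5 - 5*(-3))) = (2*1/(16 + 1))*(-26*(5 - 5*(-3))) = (2*1/17)*(-26*(5 + 15)) = (2*1*(1/17))*(-26*20) = (2/17)*(-520) = -1040/17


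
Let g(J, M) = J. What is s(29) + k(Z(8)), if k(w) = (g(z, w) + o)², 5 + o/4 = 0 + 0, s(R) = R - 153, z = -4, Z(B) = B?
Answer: 452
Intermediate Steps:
s(R) = -153 + R
o = -20 (o = -20 + 4*(0 + 0) = -20 + 4*0 = -20 + 0 = -20)
k(w) = 576 (k(w) = (-4 - 20)² = (-24)² = 576)
s(29) + k(Z(8)) = (-153 + 29) + 576 = -124 + 576 = 452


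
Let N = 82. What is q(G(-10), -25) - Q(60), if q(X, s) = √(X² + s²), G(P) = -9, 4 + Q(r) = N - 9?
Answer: -69 + √706 ≈ -42.429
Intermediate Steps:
Q(r) = 69 (Q(r) = -4 + (82 - 9) = -4 + 73 = 69)
q(G(-10), -25) - Q(60) = √((-9)² + (-25)²) - 1*69 = √(81 + 625) - 69 = √706 - 69 = -69 + √706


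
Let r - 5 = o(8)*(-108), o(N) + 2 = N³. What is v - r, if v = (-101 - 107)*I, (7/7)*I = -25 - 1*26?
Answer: 65683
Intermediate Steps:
o(N) = -2 + N³
I = -51 (I = -25 - 1*26 = -25 - 26 = -51)
r = -55075 (r = 5 + (-2 + 8³)*(-108) = 5 + (-2 + 512)*(-108) = 5 + 510*(-108) = 5 - 55080 = -55075)
v = 10608 (v = (-101 - 107)*(-51) = -208*(-51) = 10608)
v - r = 10608 - 1*(-55075) = 10608 + 55075 = 65683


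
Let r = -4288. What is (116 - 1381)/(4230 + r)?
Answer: 1265/58 ≈ 21.810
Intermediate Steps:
(116 - 1381)/(4230 + r) = (116 - 1381)/(4230 - 4288) = -1265/(-58) = -1265*(-1/58) = 1265/58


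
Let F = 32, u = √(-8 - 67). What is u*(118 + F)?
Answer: 750*I*√3 ≈ 1299.0*I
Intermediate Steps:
u = 5*I*√3 (u = √(-75) = 5*I*√3 ≈ 8.6602*I)
u*(118 + F) = (5*I*√3)*(118 + 32) = (5*I*√3)*150 = 750*I*√3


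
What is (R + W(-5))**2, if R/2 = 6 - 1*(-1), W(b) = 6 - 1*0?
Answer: 400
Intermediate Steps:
W(b) = 6 (W(b) = 6 + 0 = 6)
R = 14 (R = 2*(6 - 1*(-1)) = 2*(6 + 1) = 2*7 = 14)
(R + W(-5))**2 = (14 + 6)**2 = 20**2 = 400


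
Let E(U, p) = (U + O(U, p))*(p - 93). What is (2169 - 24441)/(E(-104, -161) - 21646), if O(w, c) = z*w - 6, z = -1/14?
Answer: -77952/15425 ≈ -5.0536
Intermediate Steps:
z = -1/14 (z = -1*1/14 = -1/14 ≈ -0.071429)
O(w, c) = -6 - w/14 (O(w, c) = -w/14 - 6 = -6 - w/14)
E(U, p) = (-93 + p)*(-6 + 13*U/14) (E(U, p) = (U + (-6 - U/14))*(p - 93) = (-6 + 13*U/14)*(-93 + p) = (-93 + p)*(-6 + 13*U/14))
(2169 - 24441)/(E(-104, -161) - 21646) = (2169 - 24441)/((558 - 6*(-161) - 1209/14*(-104) + (13/14)*(-104)*(-161)) - 21646) = -22272/((558 + 966 + 62868/7 + 15548) - 21646) = -22272/(182372/7 - 21646) = -22272/30850/7 = -22272*7/30850 = -77952/15425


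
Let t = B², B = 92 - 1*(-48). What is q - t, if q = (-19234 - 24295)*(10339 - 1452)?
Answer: -386861823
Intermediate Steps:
B = 140 (B = 92 + 48 = 140)
q = -386842223 (q = -43529*8887 = -386842223)
t = 19600 (t = 140² = 19600)
q - t = -386842223 - 1*19600 = -386842223 - 19600 = -386861823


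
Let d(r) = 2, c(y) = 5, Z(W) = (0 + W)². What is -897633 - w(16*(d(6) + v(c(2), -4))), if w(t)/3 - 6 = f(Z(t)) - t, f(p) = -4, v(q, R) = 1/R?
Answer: -897555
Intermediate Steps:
Z(W) = W²
w(t) = 6 - 3*t (w(t) = 18 + 3*(-4 - t) = 18 + (-12 - 3*t) = 6 - 3*t)
-897633 - w(16*(d(6) + v(c(2), -4))) = -897633 - (6 - 48*(2 + 1/(-4))) = -897633 - (6 - 48*(2 - ¼)) = -897633 - (6 - 48*7/4) = -897633 - (6 - 3*28) = -897633 - (6 - 84) = -897633 - 1*(-78) = -897633 + 78 = -897555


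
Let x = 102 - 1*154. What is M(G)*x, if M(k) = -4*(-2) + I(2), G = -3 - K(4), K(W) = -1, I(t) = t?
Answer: -520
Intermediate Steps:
G = -2 (G = -3 - 1*(-1) = -3 + 1 = -2)
x = -52 (x = 102 - 154 = -52)
M(k) = 10 (M(k) = -4*(-2) + 2 = 8 + 2 = 10)
M(G)*x = 10*(-52) = -520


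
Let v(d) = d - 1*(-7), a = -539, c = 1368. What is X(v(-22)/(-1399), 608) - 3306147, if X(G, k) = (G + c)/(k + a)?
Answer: -106381254070/32177 ≈ -3.3061e+6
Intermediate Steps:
v(d) = 7 + d (v(d) = d + 7 = 7 + d)
X(G, k) = (1368 + G)/(-539 + k) (X(G, k) = (G + 1368)/(k - 539) = (1368 + G)/(-539 + k))
X(v(-22)/(-1399), 608) - 3306147 = (1368 + (7 - 22)/(-1399))/(-539 + 608) - 3306147 = (1368 - 15*(-1/1399))/69 - 3306147 = (1368 + 15/1399)/69 - 3306147 = (1/69)*(1913847/1399) - 3306147 = 637949/32177 - 3306147 = -106381254070/32177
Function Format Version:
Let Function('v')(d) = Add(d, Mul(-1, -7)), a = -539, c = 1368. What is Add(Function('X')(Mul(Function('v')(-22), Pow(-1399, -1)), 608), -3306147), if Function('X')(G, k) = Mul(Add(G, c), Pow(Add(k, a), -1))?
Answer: Rational(-106381254070, 32177) ≈ -3.3061e+6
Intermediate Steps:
Function('v')(d) = Add(7, d) (Function('v')(d) = Add(d, 7) = Add(7, d))
Function('X')(G, k) = Mul(Pow(Add(-539, k), -1), Add(1368, G)) (Function('X')(G, k) = Mul(Add(G, 1368), Pow(Add(k, -539), -1)) = Mul(Add(1368, G), Pow(Add(-539, k), -1)) = Mul(Pow(Add(-539, k), -1), Add(1368, G)))
Add(Function('X')(Mul(Function('v')(-22), Pow(-1399, -1)), 608), -3306147) = Add(Mul(Pow(Add(-539, 608), -1), Add(1368, Mul(Add(7, -22), Pow(-1399, -1)))), -3306147) = Add(Mul(Pow(69, -1), Add(1368, Mul(-15, Rational(-1, 1399)))), -3306147) = Add(Mul(Rational(1, 69), Add(1368, Rational(15, 1399))), -3306147) = Add(Mul(Rational(1, 69), Rational(1913847, 1399)), -3306147) = Add(Rational(637949, 32177), -3306147) = Rational(-106381254070, 32177)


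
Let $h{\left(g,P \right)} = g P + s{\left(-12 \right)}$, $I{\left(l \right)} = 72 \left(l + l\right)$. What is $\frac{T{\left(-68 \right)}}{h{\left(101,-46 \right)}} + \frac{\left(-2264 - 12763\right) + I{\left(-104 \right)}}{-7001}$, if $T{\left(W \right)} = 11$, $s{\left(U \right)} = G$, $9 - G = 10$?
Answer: $\frac{139346930}{32533647} \approx 4.2832$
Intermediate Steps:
$G = -1$ ($G = 9 - 10 = -1$)
$s{\left(U \right)} = -1$
$I{\left(l \right)} = 144 l$ ($I{\left(l \right)} = 72 \cdot 2 l = 144 l$)
$h{\left(g,P \right)} = -1 + P g$ ($h{\left(g,P \right)} = g P - 1 = P g - 1 = -1 + P g$)
$\frac{T{\left(-68 \right)}}{h{\left(101,-46 \right)}} + \frac{\left(-2264 - 12763\right) + I{\left(-104 \right)}}{-7001} = \frac{11}{-1 - 4646} + \frac{\left(-2264 - 12763\right) + 144 \left(-104\right)}{-7001} = \frac{11}{-1 - 4646} + \left(-15027 - 14976\right) \left(- \frac{1}{7001}\right) = \frac{11}{-4647} - - \frac{30003}{7001} = 11 \left(- \frac{1}{4647}\right) + \frac{30003}{7001} = - \frac{11}{4647} + \frac{30003}{7001} = \frac{139346930}{32533647}$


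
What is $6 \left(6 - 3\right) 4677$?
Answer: $84186$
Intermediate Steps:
$6 \left(6 - 3\right) 4677 = 6 \cdot 3 \cdot 4677 = 18 \cdot 4677 = 84186$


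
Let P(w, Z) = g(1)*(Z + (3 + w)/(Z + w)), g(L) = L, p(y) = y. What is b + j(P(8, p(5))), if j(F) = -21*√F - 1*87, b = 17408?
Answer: 17321 - 42*√247/13 ≈ 17270.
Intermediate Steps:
P(w, Z) = Z + (3 + w)/(Z + w) (P(w, Z) = 1*(Z + (3 + w)/(Z + w)) = Z + (3 + w)/(Z + w))
j(F) = -87 - 21*√F (j(F) = -21*√F - 87 = -87 - 21*√F)
b + j(P(8, p(5))) = 17408 + (-87 - 21*√(3 + 8 + 5² + 5*8)/√(5 + 8)) = 17408 + (-87 - 21*√13*√(3 + 8 + 25 + 40)/13) = 17408 + (-87 - 21*2*√247/13) = 17408 + (-87 - 42*√247/13) = 17321 - 42*√247/13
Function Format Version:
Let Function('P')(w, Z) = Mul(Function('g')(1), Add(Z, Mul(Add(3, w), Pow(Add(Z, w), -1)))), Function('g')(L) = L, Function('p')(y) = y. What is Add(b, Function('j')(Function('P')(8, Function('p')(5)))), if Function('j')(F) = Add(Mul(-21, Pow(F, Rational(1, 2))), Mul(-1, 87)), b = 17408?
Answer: Add(17321, Mul(Rational(-42, 13), Pow(247, Rational(1, 2)))) ≈ 17270.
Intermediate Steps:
Function('P')(w, Z) = Add(Z, Mul(Pow(Add(Z, w), -1), Add(3, w))) (Function('P')(w, Z) = Mul(1, Add(Z, Mul(Add(3, w), Pow(Add(Z, w), -1)))) = Mul(1, Add(Z, Mul(Pow(Add(Z, w), -1), Add(3, w)))) = Add(Z, Mul(Pow(Add(Z, w), -1), Add(3, w))))
Function('j')(F) = Add(-87, Mul(-21, Pow(F, Rational(1, 2)))) (Function('j')(F) = Add(Mul(-21, Pow(F, Rational(1, 2))), -87) = Add(-87, Mul(-21, Pow(F, Rational(1, 2)))))
Add(b, Function('j')(Function('P')(8, Function('p')(5)))) = Add(17408, Add(-87, Mul(-21, Pow(Mul(Pow(Add(5, 8), -1), Add(3, 8, Pow(5, 2), Mul(5, 8))), Rational(1, 2))))) = Add(17408, Add(-87, Mul(-21, Pow(Mul(Pow(13, -1), Add(3, 8, 25, 40)), Rational(1, 2))))) = Add(17408, Add(-87, Mul(-21, Pow(Mul(Rational(1, 13), 76), Rational(1, 2))))) = Add(17408, Add(-87, Mul(-21, Pow(Rational(76, 13), Rational(1, 2))))) = Add(17408, Add(-87, Mul(-21, Mul(Rational(2, 13), Pow(247, Rational(1, 2)))))) = Add(17408, Add(-87, Mul(Rational(-42, 13), Pow(247, Rational(1, 2))))) = Add(17321, Mul(Rational(-42, 13), Pow(247, Rational(1, 2))))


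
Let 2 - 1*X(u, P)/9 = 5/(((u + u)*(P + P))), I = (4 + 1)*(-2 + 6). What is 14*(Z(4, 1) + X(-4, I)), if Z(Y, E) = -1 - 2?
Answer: 6783/32 ≈ 211.97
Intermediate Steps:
I = 20 (I = 5*4 = 20)
Z(Y, E) = -3
X(u, P) = 18 - 45/(4*P*u) (X(u, P) = 18 - 45/((u + u)*(P + P)) = 18 - 45/((2*u)*(2*P)) = 18 - 45/(4*P*u))
14*(Z(4, 1) + X(-4, I)) = 14*(-3 + (18 - 45/4/(20*(-4)))) = 14*(-3 + (18 - 45/4*1/20*(-1/4))) = 14*(-3 + (18 + 9/64)) = 14*(-3 + 1161/64) = 14*(969/64) = 6783/32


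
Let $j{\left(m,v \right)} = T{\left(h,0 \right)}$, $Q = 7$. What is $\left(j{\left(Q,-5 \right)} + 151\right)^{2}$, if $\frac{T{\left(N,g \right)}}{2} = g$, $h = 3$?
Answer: $22801$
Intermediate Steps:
$T{\left(N,g \right)} = 2 g$
$j{\left(m,v \right)} = 0$ ($j{\left(m,v \right)} = 2 \cdot 0 = 0$)
$\left(j{\left(Q,-5 \right)} + 151\right)^{2} = \left(0 + 151\right)^{2} = 151^{2} = 22801$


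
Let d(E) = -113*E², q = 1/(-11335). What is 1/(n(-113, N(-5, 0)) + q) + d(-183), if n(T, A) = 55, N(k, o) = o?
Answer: -2359196624633/623424 ≈ -3.7843e+6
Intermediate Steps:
q = -1/11335 ≈ -8.8222e-5
1/(n(-113, N(-5, 0)) + q) + d(-183) = 1/(55 - 1/11335) - 113*(-183)² = 1/(623424/11335) - 113*33489 = 11335/623424 - 3784257 = -2359196624633/623424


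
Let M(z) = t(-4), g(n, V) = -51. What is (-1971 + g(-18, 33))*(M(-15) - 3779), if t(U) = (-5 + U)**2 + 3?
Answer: 7471290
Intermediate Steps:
t(U) = 3 + (-5 + U)**2
M(z) = 84 (M(z) = 3 + (-5 - 4)**2 = 3 + (-9)**2 = 3 + 81 = 84)
(-1971 + g(-18, 33))*(M(-15) - 3779) = (-1971 - 51)*(84 - 3779) = -2022*(-3695) = 7471290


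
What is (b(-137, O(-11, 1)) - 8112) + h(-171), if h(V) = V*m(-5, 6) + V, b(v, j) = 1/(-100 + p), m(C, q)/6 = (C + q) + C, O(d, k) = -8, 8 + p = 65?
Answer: -179698/43 ≈ -4179.0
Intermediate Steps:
p = 57 (p = -8 + 65 = 57)
m(C, q) = 6*q + 12*C (m(C, q) = 6*((C + q) + C) = 6*(q + 2*C) = 6*q + 12*C)
b(v, j) = -1/43 (b(v, j) = 1/(-100 + 57) = 1/(-43) = -1/43)
h(V) = -23*V (h(V) = V*(6*6 + 12*(-5)) + V = V*(36 - 60) + V = V*(-24) + V = -24*V + V = -23*V)
(b(-137, O(-11, 1)) - 8112) + h(-171) = (-1/43 - 8112) - 23*(-171) = -348817/43 + 3933 = -179698/43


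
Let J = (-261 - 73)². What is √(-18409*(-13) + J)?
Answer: √350873 ≈ 592.35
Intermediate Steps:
J = 111556 (J = (-334)² = 111556)
√(-18409*(-13) + J) = √(-18409*(-13) + 111556) = √(239317 + 111556) = √350873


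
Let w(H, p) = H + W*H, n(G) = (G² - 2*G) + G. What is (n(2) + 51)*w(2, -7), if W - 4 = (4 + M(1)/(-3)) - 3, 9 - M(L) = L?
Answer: 1060/3 ≈ 353.33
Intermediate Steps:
M(L) = 9 - L
n(G) = G² - G
W = 7/3 (W = 4 + ((4 + (9 - 1*1)/(-3)) - 3) = 4 + ((4 + (9 - 1)*(-⅓)) - 3) = 4 + ((4 + 8*(-⅓)) - 3) = 4 + ((4 - 8/3) - 3) = 4 + (4/3 - 3) = 4 - 5/3 = 7/3 ≈ 2.3333)
w(H, p) = 10*H/3 (w(H, p) = H + 7*H/3 = 10*H/3)
(n(2) + 51)*w(2, -7) = (2*(-1 + 2) + 51)*((10/3)*2) = (2*1 + 51)*(20/3) = (2 + 51)*(20/3) = 53*(20/3) = 1060/3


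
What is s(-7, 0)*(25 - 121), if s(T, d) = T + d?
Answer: 672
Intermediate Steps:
s(-7, 0)*(25 - 121) = (-7 + 0)*(25 - 121) = -7*(-96) = 672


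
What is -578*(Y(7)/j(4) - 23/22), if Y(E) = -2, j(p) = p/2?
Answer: 13005/11 ≈ 1182.3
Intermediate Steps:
j(p) = p/2 (j(p) = p*(½) = p/2)
-578*(Y(7)/j(4) - 23/22) = -578*(-2/((½)*4) - 23/22) = -578*(-2/2 - 23*1/22) = -578*(-2*½ - 23/22) = -578*(-1 - 23/22) = -578*(-45/22) = 13005/11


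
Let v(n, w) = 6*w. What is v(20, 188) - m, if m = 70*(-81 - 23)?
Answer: 8408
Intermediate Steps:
m = -7280 (m = 70*(-104) = -7280)
v(20, 188) - m = 6*188 - 1*(-7280) = 1128 + 7280 = 8408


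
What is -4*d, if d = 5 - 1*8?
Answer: 12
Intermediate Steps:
d = -3 (d = 5 - 8 = -3)
-4*d = -4*(-3) = 12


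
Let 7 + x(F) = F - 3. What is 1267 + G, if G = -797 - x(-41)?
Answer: 521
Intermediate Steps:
x(F) = -10 + F (x(F) = -7 + (F - 3) = -7 + (-3 + F) = -10 + F)
G = -746 (G = -797 - (-10 - 41) = -797 - 1*(-51) = -797 + 51 = -746)
1267 + G = 1267 - 746 = 521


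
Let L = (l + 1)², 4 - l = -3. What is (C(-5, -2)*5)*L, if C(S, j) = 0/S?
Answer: 0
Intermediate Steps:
l = 7 (l = 4 - 1*(-3) = 4 + 3 = 7)
C(S, j) = 0
L = 64 (L = (7 + 1)² = 8² = 64)
(C(-5, -2)*5)*L = (0*5)*64 = 0*64 = 0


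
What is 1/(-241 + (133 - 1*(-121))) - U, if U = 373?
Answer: -4848/13 ≈ -372.92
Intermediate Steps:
1/(-241 + (133 - 1*(-121))) - U = 1/(-241 + (133 - 1*(-121))) - 1*373 = 1/(-241 + (133 + 121)) - 373 = 1/(-241 + 254) - 373 = 1/13 - 373 = -4848/13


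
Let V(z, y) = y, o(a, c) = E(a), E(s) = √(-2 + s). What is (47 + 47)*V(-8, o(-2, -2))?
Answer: 188*I ≈ 188.0*I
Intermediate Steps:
o(a, c) = √(-2 + a)
(47 + 47)*V(-8, o(-2, -2)) = (47 + 47)*√(-2 - 2) = 94*√(-4) = 94*(2*I) = 188*I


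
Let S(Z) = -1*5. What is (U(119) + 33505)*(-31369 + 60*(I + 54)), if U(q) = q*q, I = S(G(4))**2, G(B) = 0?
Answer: -1269297914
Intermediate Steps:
S(Z) = -5
I = 25 (I = (-5)**2 = 25)
U(q) = q**2
(U(119) + 33505)*(-31369 + 60*(I + 54)) = (119**2 + 33505)*(-31369 + 60*(25 + 54)) = (14161 + 33505)*(-31369 + 60*79) = 47666*(-31369 + 4740) = 47666*(-26629) = -1269297914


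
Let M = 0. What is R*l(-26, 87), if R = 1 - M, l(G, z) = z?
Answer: 87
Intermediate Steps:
R = 1 (R = 1 - 1*0 = 1 + 0 = 1)
R*l(-26, 87) = 1*87 = 87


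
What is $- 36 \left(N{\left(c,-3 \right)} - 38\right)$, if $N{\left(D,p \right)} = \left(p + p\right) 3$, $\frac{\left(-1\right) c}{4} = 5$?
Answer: $2016$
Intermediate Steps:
$c = -20$ ($c = \left(-4\right) 5 = -20$)
$N{\left(D,p \right)} = 6 p$ ($N{\left(D,p \right)} = 2 p 3 = 6 p$)
$- 36 \left(N{\left(c,-3 \right)} - 38\right) = - 36 \left(6 \left(-3\right) - 38\right) = - 36 \left(-18 - 38\right) = \left(-36\right) \left(-56\right) = 2016$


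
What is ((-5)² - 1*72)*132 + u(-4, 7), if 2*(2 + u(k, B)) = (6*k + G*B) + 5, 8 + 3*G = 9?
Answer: -18643/3 ≈ -6214.3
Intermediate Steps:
G = ⅓ (G = -8/3 + (⅓)*9 = -8/3 + 3 = ⅓ ≈ 0.33333)
u(k, B) = ½ + 3*k + B/6 (u(k, B) = -2 + ((6*k + B/3) + 5)/2 = -2 + (5 + 6*k + B/3)/2 = -2 + (5/2 + 3*k + B/6) = ½ + 3*k + B/6)
((-5)² - 1*72)*132 + u(-4, 7) = ((-5)² - 1*72)*132 + (½ + 3*(-4) + (⅙)*7) = (25 - 72)*132 + (½ - 12 + 7/6) = -47*132 - 31/3 = -6204 - 31/3 = -18643/3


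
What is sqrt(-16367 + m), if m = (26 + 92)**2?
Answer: I*sqrt(2443) ≈ 49.427*I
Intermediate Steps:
m = 13924 (m = 118**2 = 13924)
sqrt(-16367 + m) = sqrt(-16367 + 13924) = sqrt(-2443) = I*sqrt(2443)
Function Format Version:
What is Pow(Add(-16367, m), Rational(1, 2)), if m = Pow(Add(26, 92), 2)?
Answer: Mul(I, Pow(2443, Rational(1, 2))) ≈ Mul(49.427, I)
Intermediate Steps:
m = 13924 (m = Pow(118, 2) = 13924)
Pow(Add(-16367, m), Rational(1, 2)) = Pow(Add(-16367, 13924), Rational(1, 2)) = Pow(-2443, Rational(1, 2)) = Mul(I, Pow(2443, Rational(1, 2)))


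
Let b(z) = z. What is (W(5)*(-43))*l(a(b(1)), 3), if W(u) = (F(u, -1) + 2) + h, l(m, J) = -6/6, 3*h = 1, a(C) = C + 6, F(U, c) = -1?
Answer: 172/3 ≈ 57.333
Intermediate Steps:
a(C) = 6 + C
h = ⅓ (h = (⅓)*1 = ⅓ ≈ 0.33333)
l(m, J) = -1 (l(m, J) = -6*⅙ = -1)
W(u) = 4/3 (W(u) = (-1 + 2) + ⅓ = 1 + ⅓ = 4/3)
(W(5)*(-43))*l(a(b(1)), 3) = ((4/3)*(-43))*(-1) = -172/3*(-1) = 172/3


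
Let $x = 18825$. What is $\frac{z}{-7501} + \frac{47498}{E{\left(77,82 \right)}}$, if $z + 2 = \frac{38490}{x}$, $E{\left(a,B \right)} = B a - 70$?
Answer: $\frac{223567092663}{29389743110} \approx 7.607$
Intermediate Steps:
$E{\left(a,B \right)} = -70 + B a$ ($E{\left(a,B \right)} = B a - 70 = -70 + B a$)
$z = \frac{56}{1255}$ ($z = -2 + \frac{38490}{18825} = -2 + 38490 \cdot \frac{1}{18825} = -2 + \frac{2566}{1255} = \frac{56}{1255} \approx 0.044622$)
$\frac{z}{-7501} + \frac{47498}{E{\left(77,82 \right)}} = \frac{56}{1255 \left(-7501\right)} + \frac{47498}{-70 + 82 \cdot 77} = \frac{56}{1255} \left(- \frac{1}{7501}\right) + \frac{47498}{-70 + 6314} = - \frac{56}{9413755} + \frac{47498}{6244} = - \frac{56}{9413755} + 47498 \cdot \frac{1}{6244} = - \frac{56}{9413755} + \frac{23749}{3122} = \frac{223567092663}{29389743110}$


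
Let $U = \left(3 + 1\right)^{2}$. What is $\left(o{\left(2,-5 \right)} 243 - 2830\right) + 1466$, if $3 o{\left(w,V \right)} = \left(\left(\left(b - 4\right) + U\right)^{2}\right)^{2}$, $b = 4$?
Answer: $5307052$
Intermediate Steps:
$U = 16$ ($U = 4^{2} = 16$)
$o{\left(w,V \right)} = \frac{65536}{3}$ ($o{\left(w,V \right)} = \frac{\left(\left(\left(4 - 4\right) + 16\right)^{2}\right)^{2}}{3} = \frac{\left(\left(0 + 16\right)^{2}\right)^{2}}{3} = \frac{\left(16^{2}\right)^{2}}{3} = \frac{256^{2}}{3} = \frac{1}{3} \cdot 65536 = \frac{65536}{3}$)
$\left(o{\left(2,-5 \right)} 243 - 2830\right) + 1466 = \left(\frac{65536}{3} \cdot 243 - 2830\right) + 1466 = \left(5308416 - 2830\right) + 1466 = 5305586 + 1466 = 5307052$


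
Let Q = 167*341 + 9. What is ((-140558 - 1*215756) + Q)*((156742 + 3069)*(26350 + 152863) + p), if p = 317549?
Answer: -8573770669720536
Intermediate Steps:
Q = 56956 (Q = 56947 + 9 = 56956)
((-140558 - 1*215756) + Q)*((156742 + 3069)*(26350 + 152863) + p) = ((-140558 - 1*215756) + 56956)*((156742 + 3069)*(26350 + 152863) + 317549) = ((-140558 - 215756) + 56956)*(159811*179213 + 317549) = (-356314 + 56956)*(28640208743 + 317549) = -299358*28640526292 = -8573770669720536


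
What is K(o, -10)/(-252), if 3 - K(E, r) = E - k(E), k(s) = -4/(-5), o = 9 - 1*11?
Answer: -29/1260 ≈ -0.023016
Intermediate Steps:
o = -2 (o = 9 - 11 = -2)
k(s) = 4/5 (k(s) = -4*(-1/5) = 4/5)
K(E, r) = 19/5 - E (K(E, r) = 3 - (E - 1*4/5) = 3 - (E - 4/5) = 3 - (-4/5 + E) = 3 + (4/5 - E) = 19/5 - E)
K(o, -10)/(-252) = (19/5 - 1*(-2))/(-252) = (19/5 + 2)*(-1/252) = (29/5)*(-1/252) = -29/1260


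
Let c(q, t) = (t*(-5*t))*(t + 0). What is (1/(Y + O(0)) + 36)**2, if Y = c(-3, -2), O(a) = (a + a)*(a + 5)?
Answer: 2076481/1600 ≈ 1297.8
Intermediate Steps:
O(a) = 2*a*(5 + a) (O(a) = (2*a)*(5 + a) = 2*a*(5 + a))
c(q, t) = -5*t**3 (c(q, t) = (-5*t**2)*t = -5*t**3)
Y = 40 (Y = -5*(-2)**3 = -5*(-8) = 40)
(1/(Y + O(0)) + 36)**2 = (1/(40 + 2*0*(5 + 0)) + 36)**2 = (1/(40 + 2*0*5) + 36)**2 = (1/(40 + 0) + 36)**2 = (1/40 + 36)**2 = (1441/40)**2 = 2076481/1600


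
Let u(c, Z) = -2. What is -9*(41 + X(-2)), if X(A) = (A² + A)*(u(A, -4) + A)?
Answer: -297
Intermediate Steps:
X(A) = (-2 + A)*(A + A²) (X(A) = (A² + A)*(-2 + A) = (A + A²)*(-2 + A) = (-2 + A)*(A + A²))
-9*(41 + X(-2)) = -9*(41 - 2*(-2 + (-2)² - 1*(-2))) = -9*(41 - 2*(-2 + 4 + 2)) = -9*(41 - 2*4) = -9*(41 - 8) = -9*33 = -297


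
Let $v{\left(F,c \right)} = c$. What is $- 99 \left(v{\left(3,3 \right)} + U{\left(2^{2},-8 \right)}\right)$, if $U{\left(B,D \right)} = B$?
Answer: $-693$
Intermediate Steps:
$- 99 \left(v{\left(3,3 \right)} + U{\left(2^{2},-8 \right)}\right) = - 99 \left(3 + 2^{2}\right) = - 99 \left(3 + 4\right) = \left(-99\right) 7 = -693$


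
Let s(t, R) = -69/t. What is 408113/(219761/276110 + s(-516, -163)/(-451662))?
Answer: 4376980073625020760/8536158403987 ≈ 5.1276e+5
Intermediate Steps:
408113/(219761/276110 + s(-516, -163)/(-451662)) = 408113/(219761/276110 - 69/(-516)/(-451662)) = 408113/(219761*(1/276110) - 69*(-1/516)*(-1/451662)) = 408113/(219761/276110 + (23/172)*(-1/451662)) = 408113/(219761/276110 - 23/77685864) = 408113/(8536158403987/10724921954520) = 408113*(10724921954520/8536158403987) = 4376980073625020760/8536158403987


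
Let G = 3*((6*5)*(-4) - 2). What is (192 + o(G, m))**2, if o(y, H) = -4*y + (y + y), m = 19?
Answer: 853776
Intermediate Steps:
G = -366 (G = 3*(30*(-4) - 2) = 3*(-120 - 2) = 3*(-122) = -366)
o(y, H) = -2*y (o(y, H) = -4*y + 2*y = -2*y)
(192 + o(G, m))**2 = (192 - 2*(-366))**2 = (192 + 732)**2 = 924**2 = 853776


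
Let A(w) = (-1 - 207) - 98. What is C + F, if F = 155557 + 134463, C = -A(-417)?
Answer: 290326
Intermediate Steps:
A(w) = -306 (A(w) = -208 - 98 = -306)
C = 306 (C = -1*(-306) = 306)
F = 290020
C + F = 306 + 290020 = 290326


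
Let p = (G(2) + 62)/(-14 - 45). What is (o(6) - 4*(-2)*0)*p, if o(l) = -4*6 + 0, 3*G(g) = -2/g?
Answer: 1480/59 ≈ 25.085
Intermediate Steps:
G(g) = -2/(3*g) (G(g) = (-2/g)/3 = -2/(3*g))
o(l) = -24 (o(l) = -24 + 0 = -24)
p = -185/177 (p = (-⅔/2 + 62)/(-14 - 45) = (-⅔*½ + 62)/(-59) = (-⅓ + 62)*(-1/59) = (185/3)*(-1/59) = -185/177 ≈ -1.0452)
(o(6) - 4*(-2)*0)*p = (-24 - 4*(-2)*0)*(-185/177) = (-24 + 8*0)*(-185/177) = (-24 + 0)*(-185/177) = -24*(-185/177) = 1480/59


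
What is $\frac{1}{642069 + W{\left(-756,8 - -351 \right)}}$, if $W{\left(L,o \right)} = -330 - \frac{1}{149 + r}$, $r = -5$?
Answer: $\frac{144}{92410415} \approx 1.5583 \cdot 10^{-6}$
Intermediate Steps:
$W{\left(L,o \right)} = - \frac{47521}{144}$ ($W{\left(L,o \right)} = -330 - \frac{1}{149 - 5} = -330 - \frac{1}{144} = - \frac{47521}{144}$)
$\frac{1}{642069 + W{\left(-756,8 - -351 \right)}} = \frac{1}{642069 - \frac{47521}{144}} = \frac{1}{\frac{92410415}{144}} = \frac{144}{92410415}$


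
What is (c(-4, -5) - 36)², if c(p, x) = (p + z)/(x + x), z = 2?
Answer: 32041/25 ≈ 1281.6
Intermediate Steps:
c(p, x) = (2 + p)/(2*x) (c(p, x) = (p + 2)/(x + x) = (2 + p)/((2*x)) = (2 + p)*(1/(2*x)) = (2 + p)/(2*x))
(c(-4, -5) - 36)² = ((½)*(2 - 4)/(-5) - 36)² = ((½)*(-⅕)*(-2) - 36)² = (⅕ - 36)² = (-179/5)² = 32041/25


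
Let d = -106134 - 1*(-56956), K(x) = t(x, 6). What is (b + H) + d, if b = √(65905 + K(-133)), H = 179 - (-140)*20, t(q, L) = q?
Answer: -46199 + 18*√203 ≈ -45943.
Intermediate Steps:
K(x) = x
H = 2979 (H = 179 - 20*(-140) = 179 + 2800 = 2979)
b = 18*√203 (b = √(65905 - 133) = √65772 = 18*√203 ≈ 256.46)
d = -49178 (d = -106134 + 56956 = -49178)
(b + H) + d = (18*√203 + 2979) - 49178 = (2979 + 18*√203) - 49178 = -46199 + 18*√203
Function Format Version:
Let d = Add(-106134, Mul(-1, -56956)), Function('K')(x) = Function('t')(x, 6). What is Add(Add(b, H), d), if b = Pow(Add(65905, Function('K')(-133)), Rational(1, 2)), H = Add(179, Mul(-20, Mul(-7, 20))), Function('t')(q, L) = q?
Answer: Add(-46199, Mul(18, Pow(203, Rational(1, 2)))) ≈ -45943.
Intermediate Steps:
Function('K')(x) = x
H = 2979 (H = Add(179, Mul(-20, -140)) = Add(179, 2800) = 2979)
b = Mul(18, Pow(203, Rational(1, 2))) (b = Pow(Add(65905, -133), Rational(1, 2)) = Pow(65772, Rational(1, 2)) = Mul(18, Pow(203, Rational(1, 2))) ≈ 256.46)
d = -49178 (d = Add(-106134, 56956) = -49178)
Add(Add(b, H), d) = Add(Add(Mul(18, Pow(203, Rational(1, 2))), 2979), -49178) = Add(Add(2979, Mul(18, Pow(203, Rational(1, 2)))), -49178) = Add(-46199, Mul(18, Pow(203, Rational(1, 2))))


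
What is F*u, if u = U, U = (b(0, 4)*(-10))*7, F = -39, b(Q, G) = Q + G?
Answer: 10920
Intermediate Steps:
b(Q, G) = G + Q
U = -280 (U = ((4 + 0)*(-10))*7 = (4*(-10))*7 = -40*7 = -280)
u = -280
F*u = -39*(-280) = 10920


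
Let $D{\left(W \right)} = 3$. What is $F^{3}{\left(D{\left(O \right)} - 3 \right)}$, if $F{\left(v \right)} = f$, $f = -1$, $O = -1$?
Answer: $-1$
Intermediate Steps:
$F{\left(v \right)} = -1$
$F^{3}{\left(D{\left(O \right)} - 3 \right)} = \left(-1\right)^{3} = -1$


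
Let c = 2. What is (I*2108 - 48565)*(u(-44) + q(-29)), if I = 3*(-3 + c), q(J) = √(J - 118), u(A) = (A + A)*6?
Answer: 28981392 - 384223*I*√3 ≈ 2.8981e+7 - 6.6549e+5*I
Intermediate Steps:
u(A) = 12*A (u(A) = (2*A)*6 = 12*A)
q(J) = √(-118 + J)
I = -3 (I = 3*(-3 + 2) = 3*(-1) = -3)
(I*2108 - 48565)*(u(-44) + q(-29)) = (-3*2108 - 48565)*(12*(-44) + √(-118 - 29)) = (-6324 - 48565)*(-528 + √(-147)) = -54889*(-528 + 7*I*√3) = 28981392 - 384223*I*√3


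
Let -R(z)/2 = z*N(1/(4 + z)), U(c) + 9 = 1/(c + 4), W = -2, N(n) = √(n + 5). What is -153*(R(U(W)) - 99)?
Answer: 15147 - 867*√43 ≈ 9461.7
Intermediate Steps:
N(n) = √(5 + n)
U(c) = -9 + 1/(4 + c) (U(c) = -9 + 1/(c + 4) = -9 + 1/(4 + c))
R(z) = -2*z*√(5 + 1/(4 + z))
-153*(R(U(W)) - 99) = -153*(-2*(-35 - 9*(-2))/(4 - 2)*√((21 + 5*((-35 - 9*(-2))/(4 - 2)))/(4 + (-35 - 9*(-2))/(4 - 2))) - 99) = -153*(-2*(-35 + 18)/2*√((21 + 5*((-35 + 18)/2))/(4 + (-35 + 18)/2)) - 99) = -153*(-2*(½)*(-17)*√((21 + 5*((½)*(-17)))/(4 + (½)*(-17))) - 99) = -153*(-2*(-17/2)*√((21 + 5*(-17/2))/(4 - 17/2)) - 99) = -153*(-2*(-17/2)*√((21 - 85/2)/(-9/2)) - 99) = -153*(-2*(-17/2)*√(-2/9*(-43/2)) - 99) = -153*(-2*(-17/2)*√(43/9) - 99) = -153*(-2*(-17/2)*√43/3 - 99) = -153*(17*√43/3 - 99) = -153*(-99 + 17*√43/3) = 15147 - 867*√43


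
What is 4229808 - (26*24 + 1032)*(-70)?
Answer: 4345728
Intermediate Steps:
4229808 - (26*24 + 1032)*(-70) = 4229808 - (624 + 1032)*(-70) = 4229808 - 1656*(-70) = 4229808 - 1*(-115920) = 4229808 + 115920 = 4345728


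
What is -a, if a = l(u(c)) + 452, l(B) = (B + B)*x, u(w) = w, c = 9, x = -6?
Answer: -344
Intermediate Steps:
l(B) = -12*B (l(B) = (B + B)*(-6) = (2*B)*(-6) = -12*B)
a = 344 (a = -12*9 + 452 = -108 + 452 = 344)
-a = -1*344 = -344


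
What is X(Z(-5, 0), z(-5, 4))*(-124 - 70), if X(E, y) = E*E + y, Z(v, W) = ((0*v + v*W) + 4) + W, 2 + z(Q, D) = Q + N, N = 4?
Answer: -2522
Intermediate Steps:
z(Q, D) = 2 + Q (z(Q, D) = -2 + (Q + 4) = -2 + (4 + Q) = 2 + Q)
Z(v, W) = 4 + W + W*v (Z(v, W) = ((0 + W*v) + 4) + W = (W*v + 4) + W = (4 + W*v) + W = 4 + W + W*v)
X(E, y) = y + E² (X(E, y) = E² + y = y + E²)
X(Z(-5, 0), z(-5, 4))*(-124 - 70) = ((2 - 5) + (4 + 0 + 0*(-5))²)*(-124 - 70) = (-3 + (4 + 0 + 0)²)*(-194) = (-3 + 4²)*(-194) = (-3 + 16)*(-194) = 13*(-194) = -2522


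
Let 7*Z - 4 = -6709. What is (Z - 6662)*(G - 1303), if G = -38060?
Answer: 2099583057/7 ≈ 2.9994e+8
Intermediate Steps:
Z = -6705/7 (Z = 4/7 + (⅐)*(-6709) = 4/7 - 6709/7 = -6705/7 ≈ -957.86)
(Z - 6662)*(G - 1303) = (-6705/7 - 6662)*(-38060 - 1303) = -53339/7*(-39363) = 2099583057/7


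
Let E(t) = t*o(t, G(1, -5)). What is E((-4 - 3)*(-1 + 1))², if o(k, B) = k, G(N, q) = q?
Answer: 0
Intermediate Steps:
E(t) = t² (E(t) = t*t = t²)
E((-4 - 3)*(-1 + 1))² = (((-4 - 3)*(-1 + 1))²)² = ((-7*0)²)² = (0²)² = 0² = 0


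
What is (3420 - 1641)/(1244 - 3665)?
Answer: -593/807 ≈ -0.73482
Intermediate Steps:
(3420 - 1641)/(1244 - 3665) = 1779/(-2421) = 1779*(-1/2421) = -593/807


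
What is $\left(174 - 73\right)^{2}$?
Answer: $10201$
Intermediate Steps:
$\left(174 - 73\right)^{2} = 101^{2} = 10201$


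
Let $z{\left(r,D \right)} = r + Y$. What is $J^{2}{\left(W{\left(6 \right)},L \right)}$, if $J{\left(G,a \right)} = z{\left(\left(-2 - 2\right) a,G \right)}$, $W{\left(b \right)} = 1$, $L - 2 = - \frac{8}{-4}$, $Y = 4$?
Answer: $144$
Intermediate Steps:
$L = 4$ ($L = 2 - \frac{8}{-4} = 2 - -2 = 2 + 2 = 4$)
$z{\left(r,D \right)} = 4 + r$ ($z{\left(r,D \right)} = r + 4 = 4 + r$)
$J{\left(G,a \right)} = 4 - 4 a$ ($J{\left(G,a \right)} = 4 + \left(-2 - 2\right) a = 4 - 4 a$)
$J^{2}{\left(W{\left(6 \right)},L \right)} = \left(4 - 16\right)^{2} = \left(-12\right)^{2} = 144$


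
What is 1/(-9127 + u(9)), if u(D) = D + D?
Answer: -1/9109 ≈ -0.00010978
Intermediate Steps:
u(D) = 2*D
1/(-9127 + u(9)) = 1/(-9127 + 2*9) = 1/(-9127 + 18) = 1/(-9109) = -1/9109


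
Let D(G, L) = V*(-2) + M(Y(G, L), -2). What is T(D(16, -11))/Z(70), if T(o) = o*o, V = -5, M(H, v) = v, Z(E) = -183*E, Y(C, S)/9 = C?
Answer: -32/6405 ≈ -0.0049961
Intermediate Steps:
Y(C, S) = 9*C
D(G, L) = 8 (D(G, L) = -5*(-2) - 2 = 10 - 2 = 8)
T(o) = o**2
T(D(16, -11))/Z(70) = 8**2/((-183*70)) = 64/(-12810) = 64*(-1/12810) = -32/6405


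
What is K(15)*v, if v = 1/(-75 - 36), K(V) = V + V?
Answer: -10/37 ≈ -0.27027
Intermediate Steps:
K(V) = 2*V
v = -1/111 (v = 1/(-111) = -1/111 ≈ -0.0090090)
K(15)*v = (2*15)*(-1/111) = 30*(-1/111) = -10/37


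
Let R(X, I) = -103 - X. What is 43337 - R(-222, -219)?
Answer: 43218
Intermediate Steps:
43337 - R(-222, -219) = 43337 - (-103 - 1*(-222)) = 43337 - (-103 + 222) = 43337 - 1*119 = 43337 - 119 = 43218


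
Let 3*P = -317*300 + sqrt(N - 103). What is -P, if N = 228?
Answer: 31700 - 5*sqrt(5)/3 ≈ 31696.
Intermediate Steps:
P = -31700 + 5*sqrt(5)/3 (P = (-317*300 + sqrt(228 - 103))/3 = (-95100 + sqrt(125))/3 = (-95100 + 5*sqrt(5))/3 = -31700 + 5*sqrt(5)/3 ≈ -31696.)
-P = -(-31700 + 5*sqrt(5)/3) = 31700 - 5*sqrt(5)/3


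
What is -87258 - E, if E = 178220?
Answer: -265478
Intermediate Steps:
-87258 - E = -87258 - 1*178220 = -87258 - 178220 = -265478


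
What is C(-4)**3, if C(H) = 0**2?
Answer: 0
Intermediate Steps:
C(H) = 0
C(-4)**3 = 0**3 = 0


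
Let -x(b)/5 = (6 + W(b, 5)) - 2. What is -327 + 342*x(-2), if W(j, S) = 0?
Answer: -7167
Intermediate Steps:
x(b) = -20 (x(b) = -5*((6 + 0) - 2) = -5*(6 - 2) = -5*4 = -20)
-327 + 342*x(-2) = -327 + 342*(-20) = -327 - 6840 = -7167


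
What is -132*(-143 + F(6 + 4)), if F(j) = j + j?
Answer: 16236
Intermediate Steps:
F(j) = 2*j
-132*(-143 + F(6 + 4)) = -132*(-143 + 2*(6 + 4)) = -132*(-143 + 2*10) = -132*(-143 + 20) = -132*(-123) = 16236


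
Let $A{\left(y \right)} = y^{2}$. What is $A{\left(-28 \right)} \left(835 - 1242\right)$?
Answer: $-319088$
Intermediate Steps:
$A{\left(-28 \right)} \left(835 - 1242\right) = \left(-28\right)^{2} \left(835 - 1242\right) = 784 \left(-407\right) = -319088$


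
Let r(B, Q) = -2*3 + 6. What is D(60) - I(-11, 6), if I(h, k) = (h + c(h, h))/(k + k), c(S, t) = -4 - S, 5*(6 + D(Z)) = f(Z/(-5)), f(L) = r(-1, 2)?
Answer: -17/3 ≈ -5.6667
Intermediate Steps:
r(B, Q) = 0 (r(B, Q) = -6 + 6 = 0)
f(L) = 0
D(Z) = -6 (D(Z) = -6 + (1/5)*0 = -6 + 0 = -6)
I(h, k) = -2/k (I(h, k) = (h + (-4 - h))/(k + k) = -4*1/(2*k) = -2/k)
D(60) - I(-11, 6) = -6 - (-2)/6 = -6 - 1*(-1/3) = -6 + 1/3 = -17/3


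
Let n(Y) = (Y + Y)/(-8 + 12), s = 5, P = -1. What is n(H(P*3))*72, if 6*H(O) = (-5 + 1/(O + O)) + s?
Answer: -1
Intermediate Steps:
H(O) = 1/(12*O) (H(O) = ((-5 + 1/(O + O)) + 5)/6 = ((-5 + 1/(2*O)) + 5)/6 = (1/(2*O))/6 = 1/(12*O))
n(Y) = Y/2 (n(Y) = (2*Y)/4 = (2*Y)*(¼) = Y/2)
n(H(P*3))*72 = ((1/(12*((-1*3))))/2)*72 = (((1/12)/(-3))/2)*72 = (((1/12)*(-⅓))/2)*72 = ((½)*(-1/36))*72 = -1/72*72 = -1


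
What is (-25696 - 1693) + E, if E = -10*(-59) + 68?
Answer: -26731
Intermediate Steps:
E = 658 (E = 590 + 68 = 658)
(-25696 - 1693) + E = (-25696 - 1693) + 658 = -27389 + 658 = -26731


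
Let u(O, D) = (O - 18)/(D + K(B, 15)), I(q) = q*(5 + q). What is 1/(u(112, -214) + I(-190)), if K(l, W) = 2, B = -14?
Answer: 106/3725853 ≈ 2.8450e-5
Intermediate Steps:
u(O, D) = (-18 + O)/(2 + D) (u(O, D) = (O - 18)/(D + 2) = (-18 + O)/(2 + D))
1/(u(112, -214) + I(-190)) = 1/((-18 + 112)/(2 - 214) - 190*(5 - 190)) = 1/(94/(-212) - 190*(-185)) = 1/(-1/212*94 + 35150) = 1/(-47/106 + 35150) = 1/(3725853/106) = 106/3725853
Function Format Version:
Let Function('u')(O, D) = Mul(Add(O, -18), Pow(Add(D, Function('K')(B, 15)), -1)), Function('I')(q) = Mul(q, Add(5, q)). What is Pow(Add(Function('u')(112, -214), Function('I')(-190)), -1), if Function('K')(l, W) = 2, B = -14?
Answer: Rational(106, 3725853) ≈ 2.8450e-5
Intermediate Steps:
Function('u')(O, D) = Mul(Pow(Add(2, D), -1), Add(-18, O)) (Function('u')(O, D) = Mul(Add(O, -18), Pow(Add(D, 2), -1)) = Mul(Add(-18, O), Pow(Add(2, D), -1)) = Mul(Pow(Add(2, D), -1), Add(-18, O)))
Pow(Add(Function('u')(112, -214), Function('I')(-190)), -1) = Pow(Add(Mul(Pow(Add(2, -214), -1), Add(-18, 112)), Mul(-190, Add(5, -190))), -1) = Pow(Add(Mul(Pow(-212, -1), 94), Mul(-190, -185)), -1) = Pow(Add(Mul(Rational(-1, 212), 94), 35150), -1) = Pow(Add(Rational(-47, 106), 35150), -1) = Pow(Rational(3725853, 106), -1) = Rational(106, 3725853)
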